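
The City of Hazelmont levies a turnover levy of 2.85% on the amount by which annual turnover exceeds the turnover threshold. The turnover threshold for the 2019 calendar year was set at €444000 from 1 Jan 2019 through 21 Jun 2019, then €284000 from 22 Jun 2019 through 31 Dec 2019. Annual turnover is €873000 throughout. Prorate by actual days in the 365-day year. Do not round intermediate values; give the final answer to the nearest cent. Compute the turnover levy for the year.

1 Jan – 21 Jun 2019: 172 days, exemption €444000 → (€873000 − €444000) × 2.85% × 172/365 = €5761.5288
22 Jun – 31 Dec 2019: 193 days, exemption €284000 → (€873000 − €284000) × 2.85% × 193/365 = €8876.1493
Total = €14637.6781

€14637.68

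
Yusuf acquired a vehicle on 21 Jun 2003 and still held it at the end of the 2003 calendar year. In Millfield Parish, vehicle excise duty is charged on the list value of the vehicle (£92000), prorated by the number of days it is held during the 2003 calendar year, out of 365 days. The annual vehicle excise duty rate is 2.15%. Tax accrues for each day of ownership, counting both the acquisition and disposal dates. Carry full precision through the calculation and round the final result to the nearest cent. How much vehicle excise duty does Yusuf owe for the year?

£1051.32

Days held (21 Jun – 31 Dec 2003): 194 out of 365
Tax = £92000 × 2.15% × 194/365 = £1051.3205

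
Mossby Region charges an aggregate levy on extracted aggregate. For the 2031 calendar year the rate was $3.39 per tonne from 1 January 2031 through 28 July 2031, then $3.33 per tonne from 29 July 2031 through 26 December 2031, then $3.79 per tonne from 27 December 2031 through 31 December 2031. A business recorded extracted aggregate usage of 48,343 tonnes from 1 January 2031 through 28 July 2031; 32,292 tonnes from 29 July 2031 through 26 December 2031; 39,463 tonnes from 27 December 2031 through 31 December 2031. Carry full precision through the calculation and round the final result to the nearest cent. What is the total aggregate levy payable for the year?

$420,979.90

1 January – 28 July 2031: 48,343 tonnes at $3.39/tonne → $163,882.77
29 July – 26 December 2031: 32,292 tonnes at $3.33/tonne → $107,532.36
27 December – 31 December 2031: 39,463 tonnes at $3.79/tonne → $149,564.77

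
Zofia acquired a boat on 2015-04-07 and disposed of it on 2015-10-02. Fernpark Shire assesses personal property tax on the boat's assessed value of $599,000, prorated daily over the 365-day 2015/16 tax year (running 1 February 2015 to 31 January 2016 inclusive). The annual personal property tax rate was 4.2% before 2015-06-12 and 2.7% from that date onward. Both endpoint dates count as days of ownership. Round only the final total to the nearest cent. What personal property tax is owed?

2015-04-07 to 2015-06-11: 66 days at 4.2% → $599,000 × 4.2% × 66/365 = $4,549.1178
2015-06-12 to 2015-10-02: 113 days at 2.7% → $599,000 × 2.7% × 113/365 = $5,006.9836
Total = $9,556.1014

$9,556.10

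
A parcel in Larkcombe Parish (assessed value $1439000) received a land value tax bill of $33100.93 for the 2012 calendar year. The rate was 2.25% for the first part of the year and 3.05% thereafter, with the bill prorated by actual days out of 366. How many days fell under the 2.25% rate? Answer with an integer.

Let d = days at the first rate; then 366 − d days at the second rate.
$1439000 × [2.25%·d + 3.05%·(366−d)] / 366 = $33100.93
Solving gives d = 343, so the new rate took effect on December 9, 2012.

343 days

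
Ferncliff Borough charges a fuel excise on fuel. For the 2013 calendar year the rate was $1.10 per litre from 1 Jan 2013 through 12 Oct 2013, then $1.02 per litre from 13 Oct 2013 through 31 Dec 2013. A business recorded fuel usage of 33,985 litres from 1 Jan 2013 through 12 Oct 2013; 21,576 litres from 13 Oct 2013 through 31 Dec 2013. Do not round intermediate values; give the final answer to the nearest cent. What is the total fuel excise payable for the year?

$59,391.02

1 Jan – 12 Oct 2013: 33,985 litres at $1.10/litre → $37,383.50
13 Oct – 31 Dec 2013: 21,576 litres at $1.02/litre → $22,007.52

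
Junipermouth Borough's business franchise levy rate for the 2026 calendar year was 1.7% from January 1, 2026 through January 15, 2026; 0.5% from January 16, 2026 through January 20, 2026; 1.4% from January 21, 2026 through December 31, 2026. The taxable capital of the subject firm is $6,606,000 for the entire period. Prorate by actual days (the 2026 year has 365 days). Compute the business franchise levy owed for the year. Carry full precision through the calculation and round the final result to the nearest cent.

January 1 – January 15, 2026: 15 days at 1.7% → $6,606,000 × 1.7% × 15/365 = $4,615.1507
January 16 – January 20, 2026: 5 days at 0.5% → $6,606,000 × 0.5% × 5/365 = $452.4658
January 21 – December 31, 2026: 345 days at 1.4% → $6,606,000 × 1.4% × 345/365 = $87,416.3836
Total = $92,484.0000

$92,484.00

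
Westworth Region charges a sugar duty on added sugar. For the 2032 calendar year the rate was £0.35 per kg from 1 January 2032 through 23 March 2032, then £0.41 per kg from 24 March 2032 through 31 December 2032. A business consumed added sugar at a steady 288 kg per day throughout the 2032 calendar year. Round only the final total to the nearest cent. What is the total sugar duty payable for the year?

£41,783.04

1 January – 23 March 2032: 83 days × 288 kg/day = 23,904 kg at £0.35/kg → £8,366.40
24 March – 31 December 2032: 283 days × 288 kg/day = 81,504 kg at £0.41/kg → £33,416.64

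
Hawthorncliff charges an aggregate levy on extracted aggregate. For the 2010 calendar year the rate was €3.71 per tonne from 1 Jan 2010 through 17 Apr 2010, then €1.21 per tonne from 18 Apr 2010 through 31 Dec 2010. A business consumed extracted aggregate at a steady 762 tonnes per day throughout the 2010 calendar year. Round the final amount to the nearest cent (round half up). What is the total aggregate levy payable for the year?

1 Jan – 17 Apr 2010: 107 days × 762 tonnes/day = 81,534 tonnes at €3.71/tonne → €302,491.14
18 Apr – 31 Dec 2010: 258 days × 762 tonnes/day = 196,596 tonnes at €1.21/tonne → €237,881.16

€540,372.30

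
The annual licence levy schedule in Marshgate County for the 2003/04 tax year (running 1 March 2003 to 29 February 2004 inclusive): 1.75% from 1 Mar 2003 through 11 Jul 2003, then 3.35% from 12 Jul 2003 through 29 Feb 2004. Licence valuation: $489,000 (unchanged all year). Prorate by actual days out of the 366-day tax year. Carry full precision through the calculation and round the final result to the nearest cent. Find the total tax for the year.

1 Mar – 11 Jul 2003: 133 days at 1.75% → $489,000 × 1.75% × 133/366 = $3,109.6926
12 Jul 2003 – 29 Feb 2004: 233 days at 3.35% → $489,000 × 3.35% × 233/366 = $10,428.6598
Total = $13,538.3525

$13,538.35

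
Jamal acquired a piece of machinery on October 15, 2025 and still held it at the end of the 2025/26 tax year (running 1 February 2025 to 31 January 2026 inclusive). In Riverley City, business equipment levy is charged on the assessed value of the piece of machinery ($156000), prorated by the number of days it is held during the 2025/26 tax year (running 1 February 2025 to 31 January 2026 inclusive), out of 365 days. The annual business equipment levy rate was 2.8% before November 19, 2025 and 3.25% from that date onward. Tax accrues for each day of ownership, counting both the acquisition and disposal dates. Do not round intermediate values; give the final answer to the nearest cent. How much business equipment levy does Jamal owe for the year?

$1446.74

October 15 – November 18, 2025: 35 days at 2.8% → $156000 × 2.8% × 35/365 = $418.8493
November 19, 2025 – January 31, 2026: 74 days at 3.25% → $156000 × 3.25% × 74/365 = $1027.8904
Total = $1446.7397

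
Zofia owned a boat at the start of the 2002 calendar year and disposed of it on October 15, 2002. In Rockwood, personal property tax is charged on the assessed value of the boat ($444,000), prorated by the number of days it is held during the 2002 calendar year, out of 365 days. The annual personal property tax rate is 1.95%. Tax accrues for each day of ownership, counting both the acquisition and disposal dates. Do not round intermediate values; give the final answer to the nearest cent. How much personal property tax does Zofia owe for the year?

$6,831.52

Days held (January 1 – October 15, 2002): 288 out of 365
Tax = $444,000 × 1.95% × 288/365 = $6,831.5178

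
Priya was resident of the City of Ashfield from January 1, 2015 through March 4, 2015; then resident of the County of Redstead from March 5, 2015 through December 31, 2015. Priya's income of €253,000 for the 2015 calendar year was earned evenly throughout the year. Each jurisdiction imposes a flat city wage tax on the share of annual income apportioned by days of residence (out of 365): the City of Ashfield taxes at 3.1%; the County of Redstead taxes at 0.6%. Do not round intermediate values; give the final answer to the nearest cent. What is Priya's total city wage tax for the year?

€2,609.71

The City of Ashfield, January 1 – March 4, 2015: 63 days → €253,000 × 3.1% × 63/365 = €1,353.7233
The County of Redstead, March 5 – December 31, 2015: 302 days → €253,000 × 0.6% × 302/365 = €1,255.9890
Total = €2,609.7123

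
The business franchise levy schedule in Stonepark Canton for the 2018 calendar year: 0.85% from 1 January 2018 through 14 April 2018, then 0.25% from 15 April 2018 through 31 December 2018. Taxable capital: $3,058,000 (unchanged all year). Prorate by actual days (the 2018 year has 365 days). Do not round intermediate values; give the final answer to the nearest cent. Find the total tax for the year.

1 January – 14 April 2018: 104 days at 0.85% → $3,058,000 × 0.85% × 104/365 = $7,406.2247
15 April – 31 December 2018: 261 days at 0.25% → $3,058,000 × 0.25% × 261/365 = $5,466.6986
Total = $12,872.9233

$12,872.92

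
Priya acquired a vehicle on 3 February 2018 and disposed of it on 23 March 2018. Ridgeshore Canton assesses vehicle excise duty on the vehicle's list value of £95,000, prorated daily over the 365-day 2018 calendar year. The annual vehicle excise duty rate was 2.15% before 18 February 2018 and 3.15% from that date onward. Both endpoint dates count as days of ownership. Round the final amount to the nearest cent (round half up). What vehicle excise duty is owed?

3 February – 17 February 2018: 15 days at 2.15% → £95,000 × 2.15% × 15/365 = £83.9384
18 February – 23 March 2018: 34 days at 3.15% → £95,000 × 3.15% × 34/365 = £278.7534
Total = £362.6918

£362.69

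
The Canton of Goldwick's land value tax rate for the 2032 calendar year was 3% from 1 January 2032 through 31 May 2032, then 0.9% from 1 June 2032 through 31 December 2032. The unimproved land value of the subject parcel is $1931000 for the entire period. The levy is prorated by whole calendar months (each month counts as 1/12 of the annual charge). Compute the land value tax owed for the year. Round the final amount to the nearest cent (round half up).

$34275.25

1 January – 31 May 2032: 5 months at 3% → $1931000 × 3% × 5/12 = $24137.5000
1 June – 31 December 2032: 7 months at 0.9% → $1931000 × 0.9% × 7/12 = $10137.7500
Total = $34275.2500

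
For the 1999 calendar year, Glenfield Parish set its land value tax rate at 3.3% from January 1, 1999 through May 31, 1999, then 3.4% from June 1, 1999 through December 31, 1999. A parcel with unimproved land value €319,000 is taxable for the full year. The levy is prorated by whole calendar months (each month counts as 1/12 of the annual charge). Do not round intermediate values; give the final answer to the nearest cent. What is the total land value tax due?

January 1 – May 31, 1999: 5 months at 3.3% → €319,000 × 3.3% × 5/12 = €4,386.2500
June 1 – December 31, 1999: 7 months at 3.4% → €319,000 × 3.4% × 7/12 = €6,326.8333
Total = €10,713.0833

€10,713.08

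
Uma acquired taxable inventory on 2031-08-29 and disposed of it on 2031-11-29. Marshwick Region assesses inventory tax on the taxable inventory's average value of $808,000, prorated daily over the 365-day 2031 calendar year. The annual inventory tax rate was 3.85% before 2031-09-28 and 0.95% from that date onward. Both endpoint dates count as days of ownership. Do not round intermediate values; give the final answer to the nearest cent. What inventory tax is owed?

$3,881.72

2031-08-29 to 2031-09-27: 30 days at 3.85% → $808,000 × 3.85% × 30/365 = $2,556.8219
2031-09-28 to 2031-11-29: 63 days at 0.95% → $808,000 × 0.95% × 63/365 = $1,324.8986
Total = $3,881.7205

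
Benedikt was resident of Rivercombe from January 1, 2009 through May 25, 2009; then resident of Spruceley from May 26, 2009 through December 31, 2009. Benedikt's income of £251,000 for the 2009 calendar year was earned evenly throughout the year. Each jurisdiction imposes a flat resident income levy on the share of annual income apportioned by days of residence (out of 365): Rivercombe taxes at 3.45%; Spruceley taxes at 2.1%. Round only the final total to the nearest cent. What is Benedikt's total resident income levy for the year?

£6,617.12

Rivercombe, January 1 – May 25, 2009: 145 days → £251,000 × 3.45% × 145/365 = £3,440.0753
Spruceley, May 26 – December 31, 2009: 220 days → £251,000 × 2.1% × 220/365 = £3,177.0411
Total = £6,617.1164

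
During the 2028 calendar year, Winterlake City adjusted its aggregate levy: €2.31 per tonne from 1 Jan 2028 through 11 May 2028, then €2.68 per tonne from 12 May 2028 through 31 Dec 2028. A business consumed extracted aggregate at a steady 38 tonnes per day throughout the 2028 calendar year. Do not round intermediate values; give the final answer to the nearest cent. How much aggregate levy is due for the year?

1 Jan – 11 May 2028: 132 days × 38 tonnes/day = 5,016 tonnes at €2.31/tonne → €11,586.96
12 May – 31 Dec 2028: 234 days × 38 tonnes/day = 8,892 tonnes at €2.68/tonne → €23,830.56

€35,417.52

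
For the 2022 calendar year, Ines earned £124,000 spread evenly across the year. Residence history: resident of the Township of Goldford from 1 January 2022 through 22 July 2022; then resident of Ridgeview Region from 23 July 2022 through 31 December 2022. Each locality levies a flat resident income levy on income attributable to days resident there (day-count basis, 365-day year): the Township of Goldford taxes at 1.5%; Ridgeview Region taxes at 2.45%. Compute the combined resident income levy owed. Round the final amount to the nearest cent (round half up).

£2,382.84

The Township of Goldford, 1 January – 22 July 2022: 203 days → £124,000 × 1.5% × 203/365 = £1,034.4658
Ridgeview Region, 23 July – 31 December 2022: 162 days → £124,000 × 2.45% × 162/365 = £1,348.3726
Total = £2,382.8384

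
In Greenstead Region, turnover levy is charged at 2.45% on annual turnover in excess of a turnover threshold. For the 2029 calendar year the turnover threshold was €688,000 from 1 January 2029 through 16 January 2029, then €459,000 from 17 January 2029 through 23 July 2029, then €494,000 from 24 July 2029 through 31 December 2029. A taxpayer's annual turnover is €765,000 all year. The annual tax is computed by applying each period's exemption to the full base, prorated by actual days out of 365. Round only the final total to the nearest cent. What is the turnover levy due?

1 January – 16 January 2029: 16 days, exemption €688,000 → (€765,000 − €688,000) × 2.45% × 16/365 = €82.6959
17 January – 23 July 2029: 188 days, exemption €459,000 → (€765,000 − €459,000) × 2.45% × 188/365 = €3,861.4685
24 July – 31 December 2029: 161 days, exemption €494,000 → (€765,000 − €494,000) × 2.45% × 161/365 = €2,928.6562
Total = €6,872.8205

€6,872.82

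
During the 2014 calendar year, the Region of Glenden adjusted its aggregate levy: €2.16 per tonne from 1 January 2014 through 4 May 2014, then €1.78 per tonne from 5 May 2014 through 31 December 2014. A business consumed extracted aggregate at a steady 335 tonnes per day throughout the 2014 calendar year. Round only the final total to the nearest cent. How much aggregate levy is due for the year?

1 January – 4 May 2014: 124 days × 335 tonnes/day = 41,540 tonnes at €2.16/tonne → €89,726.40
5 May – 31 December 2014: 241 days × 335 tonnes/day = 80,735 tonnes at €1.78/tonne → €143,708.30

€233,434.70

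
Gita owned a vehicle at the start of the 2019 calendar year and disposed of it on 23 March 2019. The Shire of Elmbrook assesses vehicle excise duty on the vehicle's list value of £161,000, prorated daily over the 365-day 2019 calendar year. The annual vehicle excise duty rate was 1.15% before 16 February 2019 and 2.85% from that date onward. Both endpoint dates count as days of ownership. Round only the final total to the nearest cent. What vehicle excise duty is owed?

£685.90

1 January – 15 February 2019: 46 days at 1.15% → £161,000 × 1.15% × 46/365 = £233.3397
16 February – 23 March 2019: 36 days at 2.85% → £161,000 × 2.85% × 36/365 = £452.5644
Total = £685.9041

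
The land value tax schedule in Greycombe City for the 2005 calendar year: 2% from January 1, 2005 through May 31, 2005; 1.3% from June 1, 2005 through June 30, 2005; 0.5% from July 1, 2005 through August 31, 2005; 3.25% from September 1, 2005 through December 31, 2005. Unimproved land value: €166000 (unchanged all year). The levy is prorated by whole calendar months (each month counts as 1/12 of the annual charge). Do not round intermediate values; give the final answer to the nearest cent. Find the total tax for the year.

€3499.83

January 1 – May 31, 2005: 5 months at 2% → €166000 × 2% × 5/12 = €1383.3333
June 1 – June 30, 2005: 1 month at 1.3% → €166000 × 1.3% × 1/12 = €179.8333
July 1 – August 31, 2005: 2 months at 0.5% → €166000 × 0.5% × 2/12 = €138.3333
September 1 – December 31, 2005: 4 months at 3.25% → €166000 × 3.25% × 4/12 = €1798.3333
Total = €3499.8333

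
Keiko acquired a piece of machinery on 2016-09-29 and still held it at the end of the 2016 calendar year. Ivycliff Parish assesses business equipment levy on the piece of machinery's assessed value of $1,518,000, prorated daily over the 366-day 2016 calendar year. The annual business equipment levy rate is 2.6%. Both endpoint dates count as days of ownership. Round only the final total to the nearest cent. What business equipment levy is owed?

$10,136.59

Days held (2016-09-29 to 2016-12-31): 94 out of 366
Tax = $1,518,000 × 2.6% × 94/366 = $10,136.5902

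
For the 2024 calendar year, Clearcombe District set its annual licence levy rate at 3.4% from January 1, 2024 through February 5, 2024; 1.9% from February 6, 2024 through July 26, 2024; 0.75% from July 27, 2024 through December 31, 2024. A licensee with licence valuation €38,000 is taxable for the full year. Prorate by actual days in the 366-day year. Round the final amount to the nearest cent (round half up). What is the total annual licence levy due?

January 1 – February 5, 2024: 36 days at 3.4% → €38,000 × 3.4% × 36/366 = €127.0820
February 6 – July 26, 2024: 172 days at 1.9% → €38,000 × 1.9% × 172/366 = €339.3005
July 27 – December 31, 2024: 158 days at 0.75% → €38,000 × 0.75% × 158/366 = €123.0328
Total = €589.4153

€589.42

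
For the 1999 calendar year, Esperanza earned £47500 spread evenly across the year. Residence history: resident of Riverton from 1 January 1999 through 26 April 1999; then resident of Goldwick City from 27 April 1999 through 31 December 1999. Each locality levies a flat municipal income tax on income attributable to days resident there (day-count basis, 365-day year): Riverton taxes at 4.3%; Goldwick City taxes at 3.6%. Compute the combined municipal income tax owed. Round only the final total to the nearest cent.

Riverton, 1 January – 26 April 1999: 116 days → £47500 × 4.3% × 116/365 = £649.1233
Goldwick City, 27 April – 31 December 1999: 249 days → £47500 × 3.6% × 249/365 = £1166.5479
Total = £1815.6712

£1815.67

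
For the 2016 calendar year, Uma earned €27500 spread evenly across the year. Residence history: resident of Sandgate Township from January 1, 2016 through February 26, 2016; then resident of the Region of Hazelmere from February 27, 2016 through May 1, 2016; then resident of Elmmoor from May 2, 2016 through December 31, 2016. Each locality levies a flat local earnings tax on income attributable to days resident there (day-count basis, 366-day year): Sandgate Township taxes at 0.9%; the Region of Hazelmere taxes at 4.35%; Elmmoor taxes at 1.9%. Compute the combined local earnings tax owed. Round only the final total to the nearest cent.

Sandgate Township, January 1 – February 26, 2016: 57 days → €27500 × 0.9% × 57/366 = €38.5451
The Region of Hazelmere, February 27 – May 1, 2016: 65 days → €27500 × 4.35% × 65/366 = €212.4488
Elmmoor, May 2 – December 31, 2016: 244 days → €27500 × 1.9% × 244/366 = €348.3333
Total = €599.3272

€599.33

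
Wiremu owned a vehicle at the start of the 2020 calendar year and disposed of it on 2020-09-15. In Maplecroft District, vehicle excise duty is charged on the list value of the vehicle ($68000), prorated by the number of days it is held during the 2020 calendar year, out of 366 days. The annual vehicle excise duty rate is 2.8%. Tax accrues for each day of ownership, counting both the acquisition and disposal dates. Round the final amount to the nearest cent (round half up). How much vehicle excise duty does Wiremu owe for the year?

$1347.37

Days held (2020-01-01 to 2020-09-15): 259 out of 366
Tax = $68000 × 2.8% × 259/366 = $1347.3661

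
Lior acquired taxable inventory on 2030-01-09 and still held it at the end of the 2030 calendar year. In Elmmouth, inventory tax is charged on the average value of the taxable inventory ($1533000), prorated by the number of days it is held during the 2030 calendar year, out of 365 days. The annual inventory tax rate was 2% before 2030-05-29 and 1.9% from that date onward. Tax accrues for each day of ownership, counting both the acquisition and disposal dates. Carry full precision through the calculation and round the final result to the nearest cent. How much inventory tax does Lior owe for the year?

2030-01-09 to 2030-05-28: 140 days at 2% → $1533000 × 2% × 140/365 = $11760.0000
2030-05-29 to 2030-12-31: 217 days at 1.9% → $1533000 × 1.9% × 217/365 = $17316.6000
Total = $29076.6000

$29076.60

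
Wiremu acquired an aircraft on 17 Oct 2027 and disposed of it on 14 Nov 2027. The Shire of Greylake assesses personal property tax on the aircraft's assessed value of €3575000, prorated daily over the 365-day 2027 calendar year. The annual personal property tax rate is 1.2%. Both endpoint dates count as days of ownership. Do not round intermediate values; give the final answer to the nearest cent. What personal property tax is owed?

€3408.49

Days held (17 Oct – 14 Nov 2027): 29 out of 365
Tax = €3575000 × 1.2% × 29/365 = €3408.4932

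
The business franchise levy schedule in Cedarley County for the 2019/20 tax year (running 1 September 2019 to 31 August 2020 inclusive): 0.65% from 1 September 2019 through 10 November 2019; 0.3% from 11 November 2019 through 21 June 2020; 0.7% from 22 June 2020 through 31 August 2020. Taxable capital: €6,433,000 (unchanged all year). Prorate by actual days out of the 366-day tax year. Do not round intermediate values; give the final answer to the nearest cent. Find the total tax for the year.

1 September – 10 November 2019: 71 days at 0.65% → €6,433,000 × 0.65% × 71/366 = €8,111.5560
11 November 2019 – 21 June 2020: 224 days at 0.3% → €6,433,000 × 0.3% × 224/366 = €11,811.4098
22 June – 31 August 2020: 71 days at 0.7% → €6,433,000 × 0.7% × 71/366 = €8,735.5219
Total = €28,658.4877

€28,658.49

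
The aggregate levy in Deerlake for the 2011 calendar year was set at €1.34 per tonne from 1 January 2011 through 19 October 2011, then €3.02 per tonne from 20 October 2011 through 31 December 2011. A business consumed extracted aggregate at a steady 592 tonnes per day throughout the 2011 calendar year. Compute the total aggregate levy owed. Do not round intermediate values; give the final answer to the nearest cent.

1 January – 19 October 2011: 292 days × 592 tonnes/day = 172,864 tonnes at €1.34/tonne → €231,637.76
20 October – 31 December 2011: 73 days × 592 tonnes/day = 43,216 tonnes at €3.02/tonne → €130,512.32

€362,150.08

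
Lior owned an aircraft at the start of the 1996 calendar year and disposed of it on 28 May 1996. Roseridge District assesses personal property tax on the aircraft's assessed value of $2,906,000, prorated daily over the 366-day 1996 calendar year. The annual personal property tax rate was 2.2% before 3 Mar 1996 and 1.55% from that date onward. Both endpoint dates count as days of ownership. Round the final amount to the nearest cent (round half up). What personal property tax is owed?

$21,536.95

1 Jan – 2 Mar 1996: 62 days at 2.2% → $2,906,000 × 2.2% × 62/366 = $10,830.0109
3 Mar – 28 May 1996: 87 days at 1.55% → $2,906,000 × 1.55% × 87/366 = $10,706.9426
Total = $21,536.9536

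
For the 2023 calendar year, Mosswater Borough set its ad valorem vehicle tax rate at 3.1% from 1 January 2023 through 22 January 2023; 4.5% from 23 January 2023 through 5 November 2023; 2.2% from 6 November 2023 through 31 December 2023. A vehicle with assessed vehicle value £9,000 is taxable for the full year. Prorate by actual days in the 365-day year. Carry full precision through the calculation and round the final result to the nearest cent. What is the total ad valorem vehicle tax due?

£365.65

1 January – 22 January 2023: 22 days at 3.1% → £9,000 × 3.1% × 22/365 = £16.8164
23 January – 5 November 2023: 287 days at 4.5% → £9,000 × 4.5% × 287/365 = £318.4521
6 November – 31 December 2023: 56 days at 2.2% → £9,000 × 2.2% × 56/365 = £30.3781
Total = £365.6466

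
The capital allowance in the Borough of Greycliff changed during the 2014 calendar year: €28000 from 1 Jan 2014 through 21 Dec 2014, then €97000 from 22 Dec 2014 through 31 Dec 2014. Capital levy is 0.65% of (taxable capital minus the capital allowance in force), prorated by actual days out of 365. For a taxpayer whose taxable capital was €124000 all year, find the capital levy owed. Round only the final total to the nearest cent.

1 Jan – 21 Dec 2014: 355 days, exemption €28000 → (€124000 − €28000) × 0.65% × 355/365 = €606.9041
22 Dec – 31 Dec 2014: 10 days, exemption €97000 → (€124000 − €97000) × 0.65% × 10/365 = €4.8082
Total = €611.7123

€611.71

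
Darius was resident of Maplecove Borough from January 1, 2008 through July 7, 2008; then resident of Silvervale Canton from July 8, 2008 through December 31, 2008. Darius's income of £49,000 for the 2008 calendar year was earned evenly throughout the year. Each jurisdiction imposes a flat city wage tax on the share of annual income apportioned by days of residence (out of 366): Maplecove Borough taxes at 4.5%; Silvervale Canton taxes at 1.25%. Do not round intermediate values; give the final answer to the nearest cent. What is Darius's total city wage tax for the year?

£1,434.86

Maplecove Borough, January 1 – July 7, 2008: 189 days → £49,000 × 4.5% × 189/366 = £1,138.6475
Silvervale Canton, July 8 – December 31, 2008: 177 days → £49,000 × 1.25% × 177/366 = £296.2090
Total = £1,434.8566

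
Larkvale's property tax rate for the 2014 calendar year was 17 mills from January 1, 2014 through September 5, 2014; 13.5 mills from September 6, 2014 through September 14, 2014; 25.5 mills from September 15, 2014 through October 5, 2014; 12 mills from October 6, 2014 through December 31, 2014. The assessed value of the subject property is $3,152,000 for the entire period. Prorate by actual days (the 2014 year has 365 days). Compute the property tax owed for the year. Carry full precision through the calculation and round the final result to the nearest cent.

$51,096.94

January 1 – September 5, 2014: 248 days at 17 mills → $3,152,000 × 1.7% × 248/365 = $36,407.7589
September 6 – September 14, 2014: 9 days at 13.5 mills → $3,152,000 × 1.35% × 9/365 = $1,049.2274
September 15 – October 5, 2014: 21 days at 25.5 mills → $3,152,000 × 2.55% × 21/365 = $4,624.3726
October 6 – December 31, 2014: 87 days at 12 mills → $3,152,000 × 1.2% × 87/365 = $9,015.5836
Total = $51,096.9425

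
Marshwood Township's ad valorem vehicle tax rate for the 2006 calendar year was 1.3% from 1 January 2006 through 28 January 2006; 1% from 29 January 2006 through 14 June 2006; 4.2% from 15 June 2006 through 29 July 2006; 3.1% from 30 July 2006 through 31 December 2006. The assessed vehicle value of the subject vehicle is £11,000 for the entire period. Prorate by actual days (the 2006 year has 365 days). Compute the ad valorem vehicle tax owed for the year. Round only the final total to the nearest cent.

1 January – 28 January 2006: 28 days at 1.3% → £11,000 × 1.3% × 28/365 = £10.9699
29 January – 14 June 2006: 137 days at 1% → £11,000 × 1% × 137/365 = £41.2877
15 June – 29 July 2006: 45 days at 4.2% → £11,000 × 4.2% × 45/365 = £56.9589
30 July – 31 December 2006: 155 days at 3.1% → £11,000 × 3.1% × 155/365 = £144.8082
Total = £254.0247

£254.02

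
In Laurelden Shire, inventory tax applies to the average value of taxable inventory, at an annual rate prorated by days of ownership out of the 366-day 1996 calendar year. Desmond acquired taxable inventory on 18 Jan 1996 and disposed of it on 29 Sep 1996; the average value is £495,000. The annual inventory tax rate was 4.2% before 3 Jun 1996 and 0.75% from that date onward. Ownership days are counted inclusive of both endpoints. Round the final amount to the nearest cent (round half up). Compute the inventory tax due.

£8,989.12

18 Jan – 2 Jun 1996: 137 days at 4.2% → £495,000 × 4.2% × 137/366 = £7,782.0492
3 Jun – 29 Sep 1996: 119 days at 0.75% → £495,000 × 0.75% × 119/366 = £1,207.0697
Total = £8,989.1189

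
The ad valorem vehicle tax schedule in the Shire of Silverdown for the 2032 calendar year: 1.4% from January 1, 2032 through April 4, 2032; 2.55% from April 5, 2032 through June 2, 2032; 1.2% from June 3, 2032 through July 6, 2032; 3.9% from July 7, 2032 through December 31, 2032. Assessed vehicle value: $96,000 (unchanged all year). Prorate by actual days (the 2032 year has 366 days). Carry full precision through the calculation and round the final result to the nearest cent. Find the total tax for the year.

January 1 – April 4, 2032: 95 days at 1.4% → $96,000 × 1.4% × 95/366 = $348.8525
April 5 – June 2, 2032: 59 days at 2.55% → $96,000 × 2.55% × 59/366 = $394.6230
June 3 – July 6, 2032: 34 days at 1.2% → $96,000 × 1.2% × 34/366 = $107.0164
July 7 – December 31, 2032: 178 days at 3.9% → $96,000 × 3.9% × 178/366 = $1,820.8525
Total = $2,671.3443

$2,671.34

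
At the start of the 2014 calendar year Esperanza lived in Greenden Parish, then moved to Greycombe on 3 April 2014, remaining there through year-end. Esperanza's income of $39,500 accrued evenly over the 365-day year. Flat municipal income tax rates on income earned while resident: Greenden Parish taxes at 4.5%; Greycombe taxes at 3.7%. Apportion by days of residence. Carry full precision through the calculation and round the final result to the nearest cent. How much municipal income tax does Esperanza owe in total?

Greenden Parish, 1 January – 2 April 2014: 92 days → $39,500 × 4.5% × 92/365 = $448.0274
Greycombe, 3 April – 31 December 2014: 273 days → $39,500 × 3.7% × 273/365 = $1,093.1219
Total = $1,541.1493

$1,541.15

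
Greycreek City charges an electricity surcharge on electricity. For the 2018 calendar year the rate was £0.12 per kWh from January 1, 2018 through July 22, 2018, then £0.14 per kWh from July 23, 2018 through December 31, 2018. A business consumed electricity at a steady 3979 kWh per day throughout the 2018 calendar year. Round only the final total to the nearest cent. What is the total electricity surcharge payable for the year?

£187,172.16

January 1 – July 22, 2018: 203 days × 3979 kWh/day = 807,737 kWh at £0.12/kWh → £96,928.44
July 23 – December 31, 2018: 162 days × 3979 kWh/day = 644,598 kWh at £0.14/kWh → £90,243.72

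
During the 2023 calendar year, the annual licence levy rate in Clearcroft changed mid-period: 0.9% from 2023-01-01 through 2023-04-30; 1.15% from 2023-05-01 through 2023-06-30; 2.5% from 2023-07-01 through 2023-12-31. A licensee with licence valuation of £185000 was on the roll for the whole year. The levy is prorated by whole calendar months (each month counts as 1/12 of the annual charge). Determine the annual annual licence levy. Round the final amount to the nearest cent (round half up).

£3222.08

2023-01-01 to 2023-04-30: 4 months at 0.9% → £185000 × 0.9% × 4/12 = £555.0000
2023-05-01 to 2023-06-30: 2 months at 1.15% → £185000 × 1.15% × 2/12 = £354.5833
2023-07-01 to 2023-12-31: 6 months at 2.5% → £185000 × 2.5% × 6/12 = £2312.5000
Total = £3222.0833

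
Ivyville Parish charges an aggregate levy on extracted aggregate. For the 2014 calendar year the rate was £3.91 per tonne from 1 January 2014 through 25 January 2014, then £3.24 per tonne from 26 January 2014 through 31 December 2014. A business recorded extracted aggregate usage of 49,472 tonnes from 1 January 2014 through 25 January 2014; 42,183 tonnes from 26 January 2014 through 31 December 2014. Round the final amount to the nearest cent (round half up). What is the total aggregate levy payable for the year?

1 January – 25 January 2014: 49,472 tonnes at £3.91/tonne → £193,435.52
26 January – 31 December 2014: 42,183 tonnes at £3.24/tonne → £136,672.92

£330,108.44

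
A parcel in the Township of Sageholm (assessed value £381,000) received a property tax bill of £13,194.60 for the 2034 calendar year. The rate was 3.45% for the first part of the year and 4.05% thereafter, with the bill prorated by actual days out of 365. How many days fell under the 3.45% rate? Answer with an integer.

Let d = days at the first rate; then 365 − d days at the second rate.
£381,000 × [3.45%·d + 4.05%·(365−d)] / 365 = £13,194.60
Solving gives d = 357, so the new rate took effect on 24 December 2034.

357 days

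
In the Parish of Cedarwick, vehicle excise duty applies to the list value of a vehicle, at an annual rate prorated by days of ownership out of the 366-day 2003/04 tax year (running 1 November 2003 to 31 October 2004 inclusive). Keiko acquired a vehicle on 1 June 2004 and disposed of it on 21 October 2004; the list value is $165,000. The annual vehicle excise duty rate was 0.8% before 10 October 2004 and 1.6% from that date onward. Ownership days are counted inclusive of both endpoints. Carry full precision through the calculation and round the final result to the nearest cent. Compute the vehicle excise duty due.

1 June – 9 October 2004: 131 days at 0.8% → $165,000 × 0.8% × 131/366 = $472.4590
10 October – 21 October 2004: 12 days at 1.6% → $165,000 × 1.6% × 12/366 = $86.5574
Total = $559.0164

$559.02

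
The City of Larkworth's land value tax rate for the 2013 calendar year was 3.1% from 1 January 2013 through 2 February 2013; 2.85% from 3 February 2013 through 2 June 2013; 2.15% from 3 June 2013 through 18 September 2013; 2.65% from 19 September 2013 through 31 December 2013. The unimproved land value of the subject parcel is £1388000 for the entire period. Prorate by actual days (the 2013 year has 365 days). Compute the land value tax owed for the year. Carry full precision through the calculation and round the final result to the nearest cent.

1 January – 2 February 2013: 33 days at 3.1% → £1388000 × 3.1% × 33/365 = £3890.2027
3 February – 2 June 2013: 120 days at 2.85% → £1388000 × 2.85% × 120/365 = £13005.3699
3 June – 18 September 2013: 108 days at 2.15% → £1388000 × 2.15% × 108/365 = £8829.9616
19 September – 31 December 2013: 104 days at 2.65% → £1388000 × 2.65% × 104/365 = £10480.3507
Total = £36205.8849

£36205.88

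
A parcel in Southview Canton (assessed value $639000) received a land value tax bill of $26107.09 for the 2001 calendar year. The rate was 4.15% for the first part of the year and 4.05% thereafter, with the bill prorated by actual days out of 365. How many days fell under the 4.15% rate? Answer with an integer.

Let d = days at the first rate; then 365 − d days at the second rate.
$639000 × [4.15%·d + 4.05%·(365−d)] / 365 = $26107.09
Solving gives d = 130, so the new rate took effect on May 11, 2001.

130 days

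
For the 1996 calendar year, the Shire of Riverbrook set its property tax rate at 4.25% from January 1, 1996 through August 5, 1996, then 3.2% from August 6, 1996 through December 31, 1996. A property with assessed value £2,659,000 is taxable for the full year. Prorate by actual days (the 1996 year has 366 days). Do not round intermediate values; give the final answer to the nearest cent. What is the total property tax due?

£101,717.65

January 1 – August 5, 1996: 218 days at 4.25% → £2,659,000 × 4.25% × 218/366 = £67,310.4781
August 6 – December 31, 1996: 148 days at 3.2% → £2,659,000 × 3.2% × 148/366 = £34,407.1694
Total = £101,717.6475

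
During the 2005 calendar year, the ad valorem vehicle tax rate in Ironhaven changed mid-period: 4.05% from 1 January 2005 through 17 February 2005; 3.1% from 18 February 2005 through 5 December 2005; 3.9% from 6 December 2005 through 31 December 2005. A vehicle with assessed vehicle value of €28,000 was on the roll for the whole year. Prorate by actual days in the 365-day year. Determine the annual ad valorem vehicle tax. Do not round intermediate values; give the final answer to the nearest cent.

1 January – 17 February 2005: 48 days at 4.05% → €28,000 × 4.05% × 48/365 = €149.1288
18 February – 5 December 2005: 291 days at 3.1% → €28,000 × 3.1% × 291/365 = €692.0219
6 December – 31 December 2005: 26 days at 3.9% → €28,000 × 3.9% × 26/365 = €77.7863
Total = €918.9370

€918.94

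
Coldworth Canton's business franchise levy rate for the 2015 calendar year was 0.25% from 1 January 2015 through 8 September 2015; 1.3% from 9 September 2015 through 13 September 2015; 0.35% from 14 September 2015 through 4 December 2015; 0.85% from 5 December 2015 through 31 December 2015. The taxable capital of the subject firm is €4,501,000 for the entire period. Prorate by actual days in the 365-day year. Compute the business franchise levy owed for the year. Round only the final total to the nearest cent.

1 January – 8 September 2015: 251 days at 0.25% → €4,501,000 × 0.25% × 251/365 = €7,738.0205
9 September – 13 September 2015: 5 days at 1.3% → €4,501,000 × 1.3% × 5/365 = €801.5479
14 September – 4 December 2015: 82 days at 0.35% → €4,501,000 × 0.35% × 82/365 = €3,539.1425
5 December – 31 December 2015: 27 days at 0.85% → €4,501,000 × 0.85% × 27/365 = €2,830.0808
Total = €14,908.7918

€14,908.79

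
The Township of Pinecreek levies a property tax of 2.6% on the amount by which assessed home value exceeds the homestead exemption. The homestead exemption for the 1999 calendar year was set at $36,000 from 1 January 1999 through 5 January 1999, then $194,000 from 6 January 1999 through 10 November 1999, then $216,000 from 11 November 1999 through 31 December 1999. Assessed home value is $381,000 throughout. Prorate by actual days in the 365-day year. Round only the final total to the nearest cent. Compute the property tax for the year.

$4,838.35

1 January – 5 January 1999: 5 days, exemption $36,000 → ($381,000 − $36,000) × 2.6% × 5/365 = $122.8767
6 January – 10 November 1999: 309 days, exemption $194,000 → ($381,000 − $194,000) × 2.6% × 309/365 = $4,116.0493
11 November – 31 December 1999: 51 days, exemption $216,000 → ($381,000 − $216,000) × 2.6% × 51/365 = $599.4247
Total = $4,838.3507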